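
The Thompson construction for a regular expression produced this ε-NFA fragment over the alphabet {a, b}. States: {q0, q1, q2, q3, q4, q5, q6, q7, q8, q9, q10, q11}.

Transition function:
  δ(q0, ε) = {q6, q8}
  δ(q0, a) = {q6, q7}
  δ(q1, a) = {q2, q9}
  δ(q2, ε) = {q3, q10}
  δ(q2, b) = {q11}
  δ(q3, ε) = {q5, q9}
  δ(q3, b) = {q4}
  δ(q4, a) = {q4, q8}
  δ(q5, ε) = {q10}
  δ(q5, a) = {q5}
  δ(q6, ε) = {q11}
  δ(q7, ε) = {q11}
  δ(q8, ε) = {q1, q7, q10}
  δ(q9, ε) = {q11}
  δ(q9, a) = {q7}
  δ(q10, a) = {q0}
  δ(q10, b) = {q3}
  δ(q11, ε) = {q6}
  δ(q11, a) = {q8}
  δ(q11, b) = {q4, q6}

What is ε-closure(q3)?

{q3, q5, q6, q9, q10, q11}

Start with {q3}.
From q3 via ε: add q5, q9.
From q5 via ε: add q10.
From q9 via ε: add q11.
From q11 via ε: add q6.
No new states can be added; the closed set is {q3, q5, q6, q9, q10, q11}.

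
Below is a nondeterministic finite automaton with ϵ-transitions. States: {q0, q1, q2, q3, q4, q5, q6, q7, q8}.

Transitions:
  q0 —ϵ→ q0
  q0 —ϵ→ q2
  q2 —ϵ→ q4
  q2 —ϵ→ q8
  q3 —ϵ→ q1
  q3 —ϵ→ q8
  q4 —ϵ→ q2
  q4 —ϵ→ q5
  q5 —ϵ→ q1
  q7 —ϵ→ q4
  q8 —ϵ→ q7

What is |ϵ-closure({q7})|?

6

Start with {q7}.
From q7 via ϵ: add q4.
From q4 via ϵ: add q2, q5.
From q2 via ϵ: add q8.
From q5 via ϵ: add q1.
ϵ-closure = {q1, q2, q4, q5, q7, q8}, which has 6 states.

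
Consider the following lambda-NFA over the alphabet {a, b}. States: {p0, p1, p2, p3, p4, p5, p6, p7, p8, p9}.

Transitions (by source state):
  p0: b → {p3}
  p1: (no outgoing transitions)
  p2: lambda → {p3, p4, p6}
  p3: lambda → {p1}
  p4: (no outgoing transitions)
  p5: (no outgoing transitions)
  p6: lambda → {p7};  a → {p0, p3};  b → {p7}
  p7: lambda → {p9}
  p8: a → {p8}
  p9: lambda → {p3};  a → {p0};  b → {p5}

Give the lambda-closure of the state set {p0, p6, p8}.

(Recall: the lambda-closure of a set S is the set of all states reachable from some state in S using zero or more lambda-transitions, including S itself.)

Start with {p0, p6, p8}.
From p6 via lambda: add p7.
From p7 via lambda: add p9.
From p9 via lambda: add p3.
From p3 via lambda: add p1.
No new states can be added; the closed set is {p0, p1, p3, p6, p7, p8, p9}.

{p0, p1, p3, p6, p7, p8, p9}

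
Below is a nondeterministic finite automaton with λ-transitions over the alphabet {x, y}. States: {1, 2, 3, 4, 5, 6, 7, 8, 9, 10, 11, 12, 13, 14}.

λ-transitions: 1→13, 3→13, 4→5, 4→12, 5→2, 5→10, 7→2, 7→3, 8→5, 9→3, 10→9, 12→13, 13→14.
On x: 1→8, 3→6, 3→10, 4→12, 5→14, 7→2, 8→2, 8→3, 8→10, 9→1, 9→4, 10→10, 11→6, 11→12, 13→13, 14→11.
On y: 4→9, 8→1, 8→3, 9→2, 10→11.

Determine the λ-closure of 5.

Start with {5}.
From 5 via λ: add 2, 10.
From 10 via λ: add 9.
From 9 via λ: add 3.
From 3 via λ: add 13.
From 13 via λ: add 14.
No new states can be added; the closed set is {2, 3, 5, 9, 10, 13, 14}.

{2, 3, 5, 9, 10, 13, 14}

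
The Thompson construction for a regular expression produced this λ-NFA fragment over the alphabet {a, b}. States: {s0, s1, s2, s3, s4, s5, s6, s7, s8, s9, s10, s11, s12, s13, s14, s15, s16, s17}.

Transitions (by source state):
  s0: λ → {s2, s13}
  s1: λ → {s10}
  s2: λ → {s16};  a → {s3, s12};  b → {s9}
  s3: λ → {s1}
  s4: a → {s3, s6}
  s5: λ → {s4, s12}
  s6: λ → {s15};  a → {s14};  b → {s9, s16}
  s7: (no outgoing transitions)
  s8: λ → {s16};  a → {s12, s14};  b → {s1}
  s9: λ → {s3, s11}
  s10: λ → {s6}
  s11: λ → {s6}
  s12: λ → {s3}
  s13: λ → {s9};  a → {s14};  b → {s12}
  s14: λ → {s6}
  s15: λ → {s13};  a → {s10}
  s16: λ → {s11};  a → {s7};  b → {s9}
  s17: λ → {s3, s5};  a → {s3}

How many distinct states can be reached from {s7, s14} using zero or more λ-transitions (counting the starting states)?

10

Start with {s7, s14}.
From s14 via λ: add s6.
From s6 via λ: add s15.
From s15 via λ: add s13.
From s13 via λ: add s9.
From s9 via λ: add s3, s11.
From s3 via λ: add s1.
From s1 via λ: add s10.
λ-closure = {s1, s3, s6, s7, s9, s10, s11, s13, s14, s15}, which has 10 states.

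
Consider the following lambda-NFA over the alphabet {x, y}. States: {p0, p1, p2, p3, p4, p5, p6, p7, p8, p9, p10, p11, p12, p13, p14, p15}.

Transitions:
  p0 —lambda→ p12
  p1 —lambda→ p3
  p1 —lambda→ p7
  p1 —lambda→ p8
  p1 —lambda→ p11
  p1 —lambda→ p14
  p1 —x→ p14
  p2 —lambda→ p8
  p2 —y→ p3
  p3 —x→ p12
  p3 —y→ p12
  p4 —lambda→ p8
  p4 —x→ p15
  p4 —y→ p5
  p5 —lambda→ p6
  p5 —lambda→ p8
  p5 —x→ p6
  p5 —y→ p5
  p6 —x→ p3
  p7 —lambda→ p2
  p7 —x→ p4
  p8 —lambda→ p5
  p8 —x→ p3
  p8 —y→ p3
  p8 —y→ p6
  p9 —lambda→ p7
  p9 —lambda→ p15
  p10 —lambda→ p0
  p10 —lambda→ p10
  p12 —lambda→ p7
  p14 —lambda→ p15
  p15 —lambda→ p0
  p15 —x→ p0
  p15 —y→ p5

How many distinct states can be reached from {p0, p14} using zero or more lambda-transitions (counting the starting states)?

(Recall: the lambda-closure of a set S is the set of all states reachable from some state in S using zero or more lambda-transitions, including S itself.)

Start with {p0, p14}.
From p0 via lambda: add p12.
From p14 via lambda: add p15.
From p12 via lambda: add p7.
From p7 via lambda: add p2.
From p2 via lambda: add p8.
From p8 via lambda: add p5.
From p5 via lambda: add p6.
lambda-closure = {p0, p2, p5, p6, p7, p8, p12, p14, p15}, which has 9 states.

9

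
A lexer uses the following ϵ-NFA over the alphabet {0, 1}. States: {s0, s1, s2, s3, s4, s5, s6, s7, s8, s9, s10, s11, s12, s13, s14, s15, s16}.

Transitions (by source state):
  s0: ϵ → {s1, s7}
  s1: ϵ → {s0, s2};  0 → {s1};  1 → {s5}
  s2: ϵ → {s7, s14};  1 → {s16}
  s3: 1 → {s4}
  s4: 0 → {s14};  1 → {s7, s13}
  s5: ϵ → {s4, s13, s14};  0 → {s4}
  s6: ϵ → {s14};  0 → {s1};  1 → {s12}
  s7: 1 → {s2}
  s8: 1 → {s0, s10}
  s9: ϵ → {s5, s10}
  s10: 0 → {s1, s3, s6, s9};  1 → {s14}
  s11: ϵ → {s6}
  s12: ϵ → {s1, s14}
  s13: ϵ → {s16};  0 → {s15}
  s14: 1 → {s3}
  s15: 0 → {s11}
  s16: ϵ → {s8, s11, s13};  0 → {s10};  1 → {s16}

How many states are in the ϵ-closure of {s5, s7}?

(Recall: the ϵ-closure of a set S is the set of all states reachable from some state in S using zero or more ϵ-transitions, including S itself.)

Start with {s5, s7}.
From s5 via ϵ: add s4, s13, s14.
From s13 via ϵ: add s16.
From s16 via ϵ: add s8, s11.
From s11 via ϵ: add s6.
ϵ-closure = {s4, s5, s6, s7, s8, s11, s13, s14, s16}, which has 9 states.

9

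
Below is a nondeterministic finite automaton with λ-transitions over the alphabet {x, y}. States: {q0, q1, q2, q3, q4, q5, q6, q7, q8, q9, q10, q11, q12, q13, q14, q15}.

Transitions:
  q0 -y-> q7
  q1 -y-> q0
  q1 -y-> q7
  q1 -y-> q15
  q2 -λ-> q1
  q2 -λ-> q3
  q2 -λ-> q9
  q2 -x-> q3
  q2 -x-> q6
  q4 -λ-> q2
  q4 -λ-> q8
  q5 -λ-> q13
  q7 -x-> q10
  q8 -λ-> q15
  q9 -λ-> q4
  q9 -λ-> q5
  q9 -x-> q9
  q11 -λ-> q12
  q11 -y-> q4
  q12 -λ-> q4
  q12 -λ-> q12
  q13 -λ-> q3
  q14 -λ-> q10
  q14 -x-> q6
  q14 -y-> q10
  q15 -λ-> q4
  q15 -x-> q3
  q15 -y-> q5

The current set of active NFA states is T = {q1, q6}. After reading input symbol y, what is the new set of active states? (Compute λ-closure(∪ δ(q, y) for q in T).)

{q0, q1, q2, q3, q4, q5, q7, q8, q9, q13, q15}

q1 on y → {q0, q7, q15}.
No y-transition from q6.
Union after reading y: {q0, q7, q15}.
Now take the λ-closure:
From q15 via λ: add q4.
From q4 via λ: add q2, q8.
From q2 via λ: add q1, q3, q9.
From q9 via λ: add q5.
From q5 via λ: add q13.
No new states can be added; the closed set is {q0, q1, q2, q3, q4, q5, q7, q8, q9, q13, q15}.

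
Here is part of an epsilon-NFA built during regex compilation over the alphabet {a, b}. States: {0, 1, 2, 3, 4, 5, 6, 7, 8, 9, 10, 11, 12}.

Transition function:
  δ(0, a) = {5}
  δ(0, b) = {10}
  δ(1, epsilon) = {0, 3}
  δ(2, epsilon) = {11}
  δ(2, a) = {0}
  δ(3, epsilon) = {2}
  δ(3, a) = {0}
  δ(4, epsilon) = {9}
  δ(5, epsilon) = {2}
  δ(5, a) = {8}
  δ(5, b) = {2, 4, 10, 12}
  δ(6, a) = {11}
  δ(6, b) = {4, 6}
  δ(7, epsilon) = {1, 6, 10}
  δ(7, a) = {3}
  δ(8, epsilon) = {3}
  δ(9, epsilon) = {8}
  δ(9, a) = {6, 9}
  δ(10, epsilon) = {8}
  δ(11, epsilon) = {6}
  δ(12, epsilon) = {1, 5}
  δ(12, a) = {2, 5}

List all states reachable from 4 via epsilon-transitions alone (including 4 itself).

{2, 3, 4, 6, 8, 9, 11}

Start with {4}.
From 4 via epsilon: add 9.
From 9 via epsilon: add 8.
From 8 via epsilon: add 3.
From 3 via epsilon: add 2.
From 2 via epsilon: add 11.
From 11 via epsilon: add 6.
No new states can be added; the closed set is {2, 3, 4, 6, 8, 9, 11}.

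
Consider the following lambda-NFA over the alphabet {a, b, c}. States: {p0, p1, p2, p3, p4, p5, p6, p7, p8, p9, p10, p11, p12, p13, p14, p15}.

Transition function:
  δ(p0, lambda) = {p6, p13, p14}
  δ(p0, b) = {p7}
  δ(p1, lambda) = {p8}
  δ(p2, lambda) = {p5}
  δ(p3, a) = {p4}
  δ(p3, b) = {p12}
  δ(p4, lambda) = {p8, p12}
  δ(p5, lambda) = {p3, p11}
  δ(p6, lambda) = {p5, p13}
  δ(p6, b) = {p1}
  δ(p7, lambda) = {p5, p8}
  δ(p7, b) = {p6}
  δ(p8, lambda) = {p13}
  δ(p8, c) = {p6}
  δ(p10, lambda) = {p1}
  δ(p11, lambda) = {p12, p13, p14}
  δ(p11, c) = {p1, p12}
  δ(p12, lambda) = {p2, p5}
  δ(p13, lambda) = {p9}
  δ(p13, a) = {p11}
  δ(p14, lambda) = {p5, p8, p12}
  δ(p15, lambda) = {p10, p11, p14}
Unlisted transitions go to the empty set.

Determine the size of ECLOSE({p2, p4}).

Start with {p2, p4}.
From p2 via lambda: add p5.
From p4 via lambda: add p8, p12.
From p5 via lambda: add p3, p11.
From p8 via lambda: add p13.
From p11 via lambda: add p14.
From p13 via lambda: add p9.
lambda-closure = {p2, p3, p4, p5, p8, p9, p11, p12, p13, p14}, which has 10 states.

10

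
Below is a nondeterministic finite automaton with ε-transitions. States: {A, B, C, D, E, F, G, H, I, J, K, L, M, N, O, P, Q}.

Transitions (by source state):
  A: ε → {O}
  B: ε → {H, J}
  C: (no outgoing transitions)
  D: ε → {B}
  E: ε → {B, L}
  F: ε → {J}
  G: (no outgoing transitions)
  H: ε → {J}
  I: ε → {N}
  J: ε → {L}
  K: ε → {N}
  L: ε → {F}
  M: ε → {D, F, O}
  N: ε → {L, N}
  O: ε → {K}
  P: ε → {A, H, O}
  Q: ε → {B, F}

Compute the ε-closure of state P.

{A, F, H, J, K, L, N, O, P}

Start with {P}.
From P via ε: add A, H, O.
From H via ε: add J.
From O via ε: add K.
From J via ε: add L.
From K via ε: add N.
From L via ε: add F.
No new states can be added; the closed set is {A, F, H, J, K, L, N, O, P}.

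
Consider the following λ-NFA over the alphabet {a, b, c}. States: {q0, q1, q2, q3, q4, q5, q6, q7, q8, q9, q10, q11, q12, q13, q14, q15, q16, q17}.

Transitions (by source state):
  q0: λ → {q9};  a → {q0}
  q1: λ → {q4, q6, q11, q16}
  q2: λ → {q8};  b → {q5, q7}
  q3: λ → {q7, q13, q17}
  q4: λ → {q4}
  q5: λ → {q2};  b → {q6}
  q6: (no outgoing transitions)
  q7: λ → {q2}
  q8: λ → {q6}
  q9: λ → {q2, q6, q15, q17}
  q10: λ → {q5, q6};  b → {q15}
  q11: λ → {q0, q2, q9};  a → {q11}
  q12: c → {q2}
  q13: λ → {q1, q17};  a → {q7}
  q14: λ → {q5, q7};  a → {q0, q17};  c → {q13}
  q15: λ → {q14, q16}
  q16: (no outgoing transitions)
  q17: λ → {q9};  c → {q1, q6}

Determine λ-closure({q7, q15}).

Start with {q7, q15}.
From q7 via λ: add q2.
From q15 via λ: add q14, q16.
From q2 via λ: add q8.
From q14 via λ: add q5.
From q8 via λ: add q6.
No new states can be added; the closed set is {q2, q5, q6, q7, q8, q14, q15, q16}.

{q2, q5, q6, q7, q8, q14, q15, q16}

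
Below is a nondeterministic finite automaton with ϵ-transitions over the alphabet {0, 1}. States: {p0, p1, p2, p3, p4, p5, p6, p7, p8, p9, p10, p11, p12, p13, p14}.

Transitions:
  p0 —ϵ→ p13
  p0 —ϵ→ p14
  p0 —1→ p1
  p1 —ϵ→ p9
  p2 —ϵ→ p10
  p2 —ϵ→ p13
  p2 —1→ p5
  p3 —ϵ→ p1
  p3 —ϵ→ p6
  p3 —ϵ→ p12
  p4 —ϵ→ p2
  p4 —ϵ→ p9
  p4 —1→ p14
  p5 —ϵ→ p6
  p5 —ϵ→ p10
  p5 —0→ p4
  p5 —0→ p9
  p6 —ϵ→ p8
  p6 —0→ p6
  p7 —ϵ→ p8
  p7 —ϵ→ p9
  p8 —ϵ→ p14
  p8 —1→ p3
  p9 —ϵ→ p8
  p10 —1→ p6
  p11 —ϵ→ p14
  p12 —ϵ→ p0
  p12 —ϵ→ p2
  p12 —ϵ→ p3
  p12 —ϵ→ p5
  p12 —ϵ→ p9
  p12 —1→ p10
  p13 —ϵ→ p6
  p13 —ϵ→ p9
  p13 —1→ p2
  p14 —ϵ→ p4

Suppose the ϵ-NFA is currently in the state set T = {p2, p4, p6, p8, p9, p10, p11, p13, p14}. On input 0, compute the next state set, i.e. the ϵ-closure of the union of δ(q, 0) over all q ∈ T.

p6 on 0 → {p6}.
No 0-transition from p2, p4, p8, p9, p10, p11, p13, p14.
Union after reading 0: {p6}.
Now take the ϵ-closure:
From p6 via ϵ: add p8.
From p8 via ϵ: add p14.
From p14 via ϵ: add p4.
From p4 via ϵ: add p2, p9.
From p2 via ϵ: add p10, p13.
No new states can be added; the closed set is {p2, p4, p6, p8, p9, p10, p13, p14}.

{p2, p4, p6, p8, p9, p10, p13, p14}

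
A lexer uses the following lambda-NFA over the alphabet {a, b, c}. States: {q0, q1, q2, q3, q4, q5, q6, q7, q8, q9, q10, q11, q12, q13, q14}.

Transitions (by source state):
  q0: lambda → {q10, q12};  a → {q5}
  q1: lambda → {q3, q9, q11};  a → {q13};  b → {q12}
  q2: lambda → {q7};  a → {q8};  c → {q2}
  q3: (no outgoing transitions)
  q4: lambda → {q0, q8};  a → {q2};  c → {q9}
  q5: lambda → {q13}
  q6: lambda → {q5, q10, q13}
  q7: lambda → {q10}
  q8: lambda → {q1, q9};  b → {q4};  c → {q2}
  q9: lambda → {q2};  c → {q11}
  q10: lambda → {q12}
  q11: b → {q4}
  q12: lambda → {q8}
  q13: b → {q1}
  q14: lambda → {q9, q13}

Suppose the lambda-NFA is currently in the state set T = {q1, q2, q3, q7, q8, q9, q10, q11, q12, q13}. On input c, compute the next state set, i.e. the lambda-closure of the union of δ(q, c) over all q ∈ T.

q2 on c → {q2}.
q8 on c → {q2}.
q9 on c → {q11}.
No c-transition from q1, q3, q7, q10, q11, q12, q13.
Union after reading c: {q2, q11}.
Now take the lambda-closure:
From q2 via lambda: add q7.
From q7 via lambda: add q10.
From q10 via lambda: add q12.
From q12 via lambda: add q8.
From q8 via lambda: add q1, q9.
From q1 via lambda: add q3.
No new states can be added; the closed set is {q1, q2, q3, q7, q8, q9, q10, q11, q12}.

{q1, q2, q3, q7, q8, q9, q10, q11, q12}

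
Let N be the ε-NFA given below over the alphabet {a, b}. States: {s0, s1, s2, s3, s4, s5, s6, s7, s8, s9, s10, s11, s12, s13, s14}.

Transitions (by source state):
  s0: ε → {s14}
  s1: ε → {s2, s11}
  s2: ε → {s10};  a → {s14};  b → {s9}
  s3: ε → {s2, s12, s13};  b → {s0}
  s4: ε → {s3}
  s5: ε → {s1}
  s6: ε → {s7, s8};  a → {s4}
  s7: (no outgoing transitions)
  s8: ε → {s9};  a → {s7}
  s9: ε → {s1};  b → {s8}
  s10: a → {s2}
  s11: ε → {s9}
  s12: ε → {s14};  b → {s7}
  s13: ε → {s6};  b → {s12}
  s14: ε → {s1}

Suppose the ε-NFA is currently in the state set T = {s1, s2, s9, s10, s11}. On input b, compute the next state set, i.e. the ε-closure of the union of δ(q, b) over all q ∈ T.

s2 on b → {s9}.
s9 on b → {s8}.
No b-transition from s1, s10, s11.
Union after reading b: {s8, s9}.
Now take the ε-closure:
From s9 via ε: add s1.
From s1 via ε: add s2, s11.
From s2 via ε: add s10.
No new states can be added; the closed set is {s1, s2, s8, s9, s10, s11}.

{s1, s2, s8, s9, s10, s11}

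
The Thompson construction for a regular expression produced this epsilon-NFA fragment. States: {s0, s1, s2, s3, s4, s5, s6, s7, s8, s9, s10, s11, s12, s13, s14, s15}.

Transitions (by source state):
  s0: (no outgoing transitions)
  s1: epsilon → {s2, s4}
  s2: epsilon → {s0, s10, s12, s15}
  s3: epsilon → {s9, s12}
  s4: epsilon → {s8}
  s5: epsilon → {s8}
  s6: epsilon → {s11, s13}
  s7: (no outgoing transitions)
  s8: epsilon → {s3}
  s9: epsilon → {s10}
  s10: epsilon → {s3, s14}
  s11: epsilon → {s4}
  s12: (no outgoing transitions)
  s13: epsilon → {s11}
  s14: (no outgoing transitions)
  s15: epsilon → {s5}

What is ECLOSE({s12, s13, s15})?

Start with {s12, s13, s15}.
From s13 via epsilon: add s11.
From s15 via epsilon: add s5.
From s5 via epsilon: add s8.
From s11 via epsilon: add s4.
From s8 via epsilon: add s3.
From s3 via epsilon: add s9.
From s9 via epsilon: add s10.
From s10 via epsilon: add s14.
No new states can be added; the closed set is {s3, s4, s5, s8, s9, s10, s11, s12, s13, s14, s15}.

{s3, s4, s5, s8, s9, s10, s11, s12, s13, s14, s15}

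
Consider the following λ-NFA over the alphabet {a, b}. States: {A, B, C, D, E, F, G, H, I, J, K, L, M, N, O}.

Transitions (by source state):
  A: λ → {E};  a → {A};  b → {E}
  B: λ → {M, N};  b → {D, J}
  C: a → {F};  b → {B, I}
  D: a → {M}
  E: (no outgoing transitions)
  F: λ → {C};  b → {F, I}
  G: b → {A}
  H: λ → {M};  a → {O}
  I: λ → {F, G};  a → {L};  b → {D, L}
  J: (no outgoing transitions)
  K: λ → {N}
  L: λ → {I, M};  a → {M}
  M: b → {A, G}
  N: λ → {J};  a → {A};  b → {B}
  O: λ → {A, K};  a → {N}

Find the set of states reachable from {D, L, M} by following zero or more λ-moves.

Start with {D, L, M}.
From L via λ: add I.
From I via λ: add F, G.
From F via λ: add C.
No new states can be added; the closed set is {C, D, F, G, I, L, M}.

{C, D, F, G, I, L, M}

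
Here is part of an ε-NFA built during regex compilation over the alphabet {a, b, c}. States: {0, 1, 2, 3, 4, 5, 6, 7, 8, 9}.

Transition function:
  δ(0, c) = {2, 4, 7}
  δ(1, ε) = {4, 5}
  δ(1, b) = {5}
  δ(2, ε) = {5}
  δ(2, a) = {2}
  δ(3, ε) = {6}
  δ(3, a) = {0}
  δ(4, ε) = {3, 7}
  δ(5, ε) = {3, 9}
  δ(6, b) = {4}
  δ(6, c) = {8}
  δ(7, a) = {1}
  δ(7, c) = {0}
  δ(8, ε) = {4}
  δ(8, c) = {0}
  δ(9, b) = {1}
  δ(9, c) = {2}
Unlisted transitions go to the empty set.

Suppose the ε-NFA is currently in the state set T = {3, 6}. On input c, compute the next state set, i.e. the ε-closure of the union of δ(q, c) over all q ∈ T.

{3, 4, 6, 7, 8}

6 on c → {8}.
No c-transition from 3.
Union after reading c: {8}.
Now take the ε-closure:
From 8 via ε: add 4.
From 4 via ε: add 3, 7.
From 3 via ε: add 6.
No new states can be added; the closed set is {3, 4, 6, 7, 8}.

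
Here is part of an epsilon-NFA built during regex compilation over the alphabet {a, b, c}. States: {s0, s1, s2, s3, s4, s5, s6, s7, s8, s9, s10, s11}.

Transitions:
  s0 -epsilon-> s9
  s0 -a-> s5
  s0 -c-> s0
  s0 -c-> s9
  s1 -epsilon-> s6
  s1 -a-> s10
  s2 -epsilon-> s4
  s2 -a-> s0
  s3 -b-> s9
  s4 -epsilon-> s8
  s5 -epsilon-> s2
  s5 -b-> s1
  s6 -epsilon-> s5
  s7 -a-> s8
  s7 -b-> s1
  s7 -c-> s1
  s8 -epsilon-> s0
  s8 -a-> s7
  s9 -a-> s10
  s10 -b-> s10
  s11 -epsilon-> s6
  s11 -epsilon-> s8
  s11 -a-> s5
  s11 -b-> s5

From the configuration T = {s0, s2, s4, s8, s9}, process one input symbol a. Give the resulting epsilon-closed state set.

s0 on a → {s5}.
s2 on a → {s0}.
s8 on a → {s7}.
s9 on a → {s10}.
No a-transition from s4.
Union after reading a: {s0, s5, s7, s10}.
Now take the epsilon-closure:
From s0 via epsilon: add s9.
From s5 via epsilon: add s2.
From s2 via epsilon: add s4.
From s4 via epsilon: add s8.
No new states can be added; the closed set is {s0, s2, s4, s5, s7, s8, s9, s10}.

{s0, s2, s4, s5, s7, s8, s9, s10}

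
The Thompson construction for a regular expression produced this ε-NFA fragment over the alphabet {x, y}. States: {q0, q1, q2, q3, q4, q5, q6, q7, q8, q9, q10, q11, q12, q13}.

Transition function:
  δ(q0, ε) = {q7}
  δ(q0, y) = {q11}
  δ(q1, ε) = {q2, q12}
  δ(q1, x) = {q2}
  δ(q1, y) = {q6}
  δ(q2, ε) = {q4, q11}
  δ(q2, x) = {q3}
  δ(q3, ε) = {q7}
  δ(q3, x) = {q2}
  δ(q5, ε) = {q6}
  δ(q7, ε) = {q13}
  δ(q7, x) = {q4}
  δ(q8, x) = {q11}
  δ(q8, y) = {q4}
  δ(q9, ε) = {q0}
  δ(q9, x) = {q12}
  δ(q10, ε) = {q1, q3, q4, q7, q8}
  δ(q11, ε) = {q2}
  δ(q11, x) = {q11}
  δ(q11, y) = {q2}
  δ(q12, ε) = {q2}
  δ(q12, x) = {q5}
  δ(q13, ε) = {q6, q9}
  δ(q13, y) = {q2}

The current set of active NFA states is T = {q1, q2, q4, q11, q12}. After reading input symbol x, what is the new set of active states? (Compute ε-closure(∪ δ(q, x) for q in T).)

q1 on x → {q2}.
q2 on x → {q3}.
q11 on x → {q11}.
q12 on x → {q5}.
No x-transition from q4.
Union after reading x: {q2, q3, q5, q11}.
Now take the ε-closure:
From q2 via ε: add q4.
From q3 via ε: add q7.
From q5 via ε: add q6.
From q7 via ε: add q13.
From q13 via ε: add q9.
From q9 via ε: add q0.
No new states can be added; the closed set is {q0, q2, q3, q4, q5, q6, q7, q9, q11, q13}.

{q0, q2, q3, q4, q5, q6, q7, q9, q11, q13}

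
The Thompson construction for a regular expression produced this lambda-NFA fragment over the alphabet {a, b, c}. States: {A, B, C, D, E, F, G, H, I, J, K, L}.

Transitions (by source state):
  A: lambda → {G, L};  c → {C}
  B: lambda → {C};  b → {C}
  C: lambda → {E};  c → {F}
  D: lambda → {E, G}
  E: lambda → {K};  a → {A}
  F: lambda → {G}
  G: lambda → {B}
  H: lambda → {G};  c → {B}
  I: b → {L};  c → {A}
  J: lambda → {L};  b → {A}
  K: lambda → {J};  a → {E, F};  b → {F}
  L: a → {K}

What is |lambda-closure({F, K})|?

Start with {F, K}.
From F via lambda: add G.
From K via lambda: add J.
From G via lambda: add B.
From J via lambda: add L.
From B via lambda: add C.
From C via lambda: add E.
lambda-closure = {B, C, E, F, G, J, K, L}, which has 8 states.

8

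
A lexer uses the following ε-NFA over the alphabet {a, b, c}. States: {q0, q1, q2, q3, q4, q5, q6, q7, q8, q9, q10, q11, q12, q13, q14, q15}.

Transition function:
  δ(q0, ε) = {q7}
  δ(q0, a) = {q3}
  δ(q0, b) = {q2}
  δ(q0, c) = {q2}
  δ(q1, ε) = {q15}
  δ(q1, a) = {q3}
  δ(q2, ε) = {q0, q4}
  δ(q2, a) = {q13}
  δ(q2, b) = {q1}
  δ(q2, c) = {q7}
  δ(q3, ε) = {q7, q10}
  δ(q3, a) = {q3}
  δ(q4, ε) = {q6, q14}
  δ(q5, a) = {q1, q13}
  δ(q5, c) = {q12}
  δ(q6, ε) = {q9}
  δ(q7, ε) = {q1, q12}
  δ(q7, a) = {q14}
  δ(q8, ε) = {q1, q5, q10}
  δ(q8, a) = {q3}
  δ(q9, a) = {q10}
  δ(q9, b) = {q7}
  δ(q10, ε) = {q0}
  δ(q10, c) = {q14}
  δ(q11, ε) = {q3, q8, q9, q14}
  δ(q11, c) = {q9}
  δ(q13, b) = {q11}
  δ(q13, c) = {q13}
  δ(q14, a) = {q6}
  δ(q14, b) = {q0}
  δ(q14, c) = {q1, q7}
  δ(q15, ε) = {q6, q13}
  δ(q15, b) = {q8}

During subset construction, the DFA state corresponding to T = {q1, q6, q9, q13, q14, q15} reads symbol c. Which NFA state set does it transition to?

q13 on c → {q13}.
q14 on c → {q1, q7}.
No c-transition from q1, q6, q9, q15.
Union after reading c: {q1, q7, q13}.
Now take the ε-closure:
From q1 via ε: add q15.
From q7 via ε: add q12.
From q15 via ε: add q6.
From q6 via ε: add q9.
No new states can be added; the closed set is {q1, q6, q7, q9, q12, q13, q15}.

{q1, q6, q7, q9, q12, q13, q15}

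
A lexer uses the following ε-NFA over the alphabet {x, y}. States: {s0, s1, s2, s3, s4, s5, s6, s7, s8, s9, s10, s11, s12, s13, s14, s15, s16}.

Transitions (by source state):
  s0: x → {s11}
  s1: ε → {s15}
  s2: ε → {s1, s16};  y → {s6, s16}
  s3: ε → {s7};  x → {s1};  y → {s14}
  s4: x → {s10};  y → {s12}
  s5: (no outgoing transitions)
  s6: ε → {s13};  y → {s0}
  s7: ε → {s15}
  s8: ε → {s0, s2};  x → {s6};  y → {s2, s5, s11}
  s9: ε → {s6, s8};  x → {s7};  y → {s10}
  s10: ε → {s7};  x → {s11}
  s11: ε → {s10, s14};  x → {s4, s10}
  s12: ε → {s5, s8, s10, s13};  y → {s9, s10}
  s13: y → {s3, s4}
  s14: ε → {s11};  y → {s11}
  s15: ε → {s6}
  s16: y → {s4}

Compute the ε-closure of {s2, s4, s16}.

{s1, s2, s4, s6, s13, s15, s16}

Start with {s2, s4, s16}.
From s2 via ε: add s1.
From s1 via ε: add s15.
From s15 via ε: add s6.
From s6 via ε: add s13.
No new states can be added; the closed set is {s1, s2, s4, s6, s13, s15, s16}.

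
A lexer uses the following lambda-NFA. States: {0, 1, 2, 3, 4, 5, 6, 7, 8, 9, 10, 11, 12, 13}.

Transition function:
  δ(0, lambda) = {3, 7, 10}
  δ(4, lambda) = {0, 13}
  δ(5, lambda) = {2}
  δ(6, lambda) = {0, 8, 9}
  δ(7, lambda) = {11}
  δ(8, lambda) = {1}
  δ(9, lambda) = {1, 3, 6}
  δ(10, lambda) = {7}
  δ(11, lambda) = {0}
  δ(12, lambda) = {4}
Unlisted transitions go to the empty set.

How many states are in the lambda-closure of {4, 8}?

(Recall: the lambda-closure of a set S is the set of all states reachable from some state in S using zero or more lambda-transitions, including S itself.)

Start with {4, 8}.
From 4 via lambda: add 0, 13.
From 8 via lambda: add 1.
From 0 via lambda: add 3, 7, 10.
From 7 via lambda: add 11.
lambda-closure = {0, 1, 3, 4, 7, 8, 10, 11, 13}, which has 9 states.

9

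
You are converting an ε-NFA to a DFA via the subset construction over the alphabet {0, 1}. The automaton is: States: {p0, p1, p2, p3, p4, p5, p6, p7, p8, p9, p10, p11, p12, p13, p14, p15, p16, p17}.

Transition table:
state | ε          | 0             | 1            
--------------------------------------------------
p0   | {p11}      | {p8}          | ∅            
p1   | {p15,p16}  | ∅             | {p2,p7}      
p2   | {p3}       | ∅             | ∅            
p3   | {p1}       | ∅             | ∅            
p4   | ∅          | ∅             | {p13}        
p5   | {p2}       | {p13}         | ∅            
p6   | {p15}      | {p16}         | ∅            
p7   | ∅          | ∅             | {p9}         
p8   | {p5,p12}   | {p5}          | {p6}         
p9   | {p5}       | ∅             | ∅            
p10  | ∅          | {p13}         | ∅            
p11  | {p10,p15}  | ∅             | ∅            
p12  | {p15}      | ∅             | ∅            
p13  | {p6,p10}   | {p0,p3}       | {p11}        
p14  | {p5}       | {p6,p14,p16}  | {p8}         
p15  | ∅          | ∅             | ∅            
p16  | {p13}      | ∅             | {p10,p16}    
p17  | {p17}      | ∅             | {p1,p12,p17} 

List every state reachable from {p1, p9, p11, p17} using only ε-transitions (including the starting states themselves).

Start with {p1, p9, p11, p17}.
From p1 via ε: add p15, p16.
From p9 via ε: add p5.
From p11 via ε: add p10.
From p5 via ε: add p2.
From p16 via ε: add p13.
From p2 via ε: add p3.
From p13 via ε: add p6.
No new states can be added; the closed set is {p1, p2, p3, p5, p6, p9, p10, p11, p13, p15, p16, p17}.

{p1, p2, p3, p5, p6, p9, p10, p11, p13, p15, p16, p17}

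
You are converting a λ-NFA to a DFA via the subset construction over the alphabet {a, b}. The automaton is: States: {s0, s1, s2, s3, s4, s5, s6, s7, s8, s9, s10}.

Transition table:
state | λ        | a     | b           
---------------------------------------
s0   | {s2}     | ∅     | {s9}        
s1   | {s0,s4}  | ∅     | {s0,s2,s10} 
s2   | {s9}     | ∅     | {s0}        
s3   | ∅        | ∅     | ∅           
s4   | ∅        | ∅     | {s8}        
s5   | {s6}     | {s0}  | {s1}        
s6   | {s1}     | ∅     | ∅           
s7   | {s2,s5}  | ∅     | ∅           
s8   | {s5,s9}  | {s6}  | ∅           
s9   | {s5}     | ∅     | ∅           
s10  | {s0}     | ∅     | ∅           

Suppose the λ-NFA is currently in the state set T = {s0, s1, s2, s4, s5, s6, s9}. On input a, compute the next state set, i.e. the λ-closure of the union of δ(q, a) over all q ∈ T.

s5 on a → {s0}.
No a-transition from s0, s1, s2, s4, s6, s9.
Union after reading a: {s0}.
Now take the λ-closure:
From s0 via λ: add s2.
From s2 via λ: add s9.
From s9 via λ: add s5.
From s5 via λ: add s6.
From s6 via λ: add s1.
From s1 via λ: add s4.
No new states can be added; the closed set is {s0, s1, s2, s4, s5, s6, s9}.

{s0, s1, s2, s4, s5, s6, s9}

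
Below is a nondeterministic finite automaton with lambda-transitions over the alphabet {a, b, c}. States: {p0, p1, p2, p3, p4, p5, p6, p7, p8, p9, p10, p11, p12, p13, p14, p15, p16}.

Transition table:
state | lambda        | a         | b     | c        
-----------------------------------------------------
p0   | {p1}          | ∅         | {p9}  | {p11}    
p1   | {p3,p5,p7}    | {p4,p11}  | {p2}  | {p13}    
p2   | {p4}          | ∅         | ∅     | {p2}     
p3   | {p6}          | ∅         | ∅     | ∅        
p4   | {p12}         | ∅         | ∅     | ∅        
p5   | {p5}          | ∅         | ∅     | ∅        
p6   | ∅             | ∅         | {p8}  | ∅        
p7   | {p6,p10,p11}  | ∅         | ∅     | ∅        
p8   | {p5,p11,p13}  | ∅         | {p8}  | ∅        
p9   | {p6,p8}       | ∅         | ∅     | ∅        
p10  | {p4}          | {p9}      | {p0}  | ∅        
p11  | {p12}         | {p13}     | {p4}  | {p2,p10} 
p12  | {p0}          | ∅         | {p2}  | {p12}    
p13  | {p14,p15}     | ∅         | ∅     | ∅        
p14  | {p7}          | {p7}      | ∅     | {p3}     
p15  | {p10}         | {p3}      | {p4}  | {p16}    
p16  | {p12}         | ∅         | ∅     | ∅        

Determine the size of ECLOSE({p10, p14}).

11

Start with {p10, p14}.
From p10 via lambda: add p4.
From p14 via lambda: add p7.
From p4 via lambda: add p12.
From p7 via lambda: add p6, p11.
From p12 via lambda: add p0.
From p0 via lambda: add p1.
From p1 via lambda: add p3, p5.
lambda-closure = {p0, p1, p3, p4, p5, p6, p7, p10, p11, p12, p14}, which has 11 states.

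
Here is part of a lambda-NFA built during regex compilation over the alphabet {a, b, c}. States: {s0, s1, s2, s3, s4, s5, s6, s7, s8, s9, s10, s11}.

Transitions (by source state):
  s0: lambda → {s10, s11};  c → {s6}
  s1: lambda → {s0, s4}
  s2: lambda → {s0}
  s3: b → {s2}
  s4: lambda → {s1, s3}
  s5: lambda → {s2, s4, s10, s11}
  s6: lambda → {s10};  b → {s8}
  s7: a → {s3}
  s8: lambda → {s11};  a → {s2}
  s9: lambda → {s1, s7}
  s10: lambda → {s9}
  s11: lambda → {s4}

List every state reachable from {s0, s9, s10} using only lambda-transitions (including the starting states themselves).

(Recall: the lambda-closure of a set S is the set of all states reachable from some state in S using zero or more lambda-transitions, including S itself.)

Start with {s0, s9, s10}.
From s0 via lambda: add s11.
From s9 via lambda: add s1, s7.
From s1 via lambda: add s4.
From s4 via lambda: add s3.
No new states can be added; the closed set is {s0, s1, s3, s4, s7, s9, s10, s11}.

{s0, s1, s3, s4, s7, s9, s10, s11}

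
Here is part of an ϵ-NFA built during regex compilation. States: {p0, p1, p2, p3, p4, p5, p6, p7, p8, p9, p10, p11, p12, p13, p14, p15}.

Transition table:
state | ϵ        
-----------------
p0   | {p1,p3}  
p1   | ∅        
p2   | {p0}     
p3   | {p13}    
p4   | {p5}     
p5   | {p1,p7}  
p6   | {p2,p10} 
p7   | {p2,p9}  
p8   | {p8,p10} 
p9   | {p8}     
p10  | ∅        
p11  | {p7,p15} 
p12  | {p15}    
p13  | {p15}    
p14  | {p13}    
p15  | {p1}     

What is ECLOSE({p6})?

Start with {p6}.
From p6 via ϵ: add p2, p10.
From p2 via ϵ: add p0.
From p0 via ϵ: add p1, p3.
From p3 via ϵ: add p13.
From p13 via ϵ: add p15.
No new states can be added; the closed set is {p0, p1, p2, p3, p6, p10, p13, p15}.

{p0, p1, p2, p3, p6, p10, p13, p15}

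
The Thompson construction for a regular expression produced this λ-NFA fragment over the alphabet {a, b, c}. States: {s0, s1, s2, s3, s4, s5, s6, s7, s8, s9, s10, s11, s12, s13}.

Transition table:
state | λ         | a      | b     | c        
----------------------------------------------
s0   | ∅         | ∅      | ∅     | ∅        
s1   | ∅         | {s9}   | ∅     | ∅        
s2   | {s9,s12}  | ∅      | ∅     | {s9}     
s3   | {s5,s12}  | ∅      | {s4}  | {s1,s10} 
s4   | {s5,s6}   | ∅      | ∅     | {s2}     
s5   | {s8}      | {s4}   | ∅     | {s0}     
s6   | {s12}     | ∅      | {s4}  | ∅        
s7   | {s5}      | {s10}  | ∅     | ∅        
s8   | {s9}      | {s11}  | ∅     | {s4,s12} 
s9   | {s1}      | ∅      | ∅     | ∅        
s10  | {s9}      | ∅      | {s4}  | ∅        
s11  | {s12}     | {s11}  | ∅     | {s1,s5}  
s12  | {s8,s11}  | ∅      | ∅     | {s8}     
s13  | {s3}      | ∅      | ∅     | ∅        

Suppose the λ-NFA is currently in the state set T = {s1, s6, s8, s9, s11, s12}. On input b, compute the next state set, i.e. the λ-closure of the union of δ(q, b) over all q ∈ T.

{s1, s4, s5, s6, s8, s9, s11, s12}

s6 on b → {s4}.
No b-transition from s1, s8, s9, s11, s12.
Union after reading b: {s4}.
Now take the λ-closure:
From s4 via λ: add s5, s6.
From s5 via λ: add s8.
From s6 via λ: add s12.
From s8 via λ: add s9.
From s12 via λ: add s11.
From s9 via λ: add s1.
No new states can be added; the closed set is {s1, s4, s5, s6, s8, s9, s11, s12}.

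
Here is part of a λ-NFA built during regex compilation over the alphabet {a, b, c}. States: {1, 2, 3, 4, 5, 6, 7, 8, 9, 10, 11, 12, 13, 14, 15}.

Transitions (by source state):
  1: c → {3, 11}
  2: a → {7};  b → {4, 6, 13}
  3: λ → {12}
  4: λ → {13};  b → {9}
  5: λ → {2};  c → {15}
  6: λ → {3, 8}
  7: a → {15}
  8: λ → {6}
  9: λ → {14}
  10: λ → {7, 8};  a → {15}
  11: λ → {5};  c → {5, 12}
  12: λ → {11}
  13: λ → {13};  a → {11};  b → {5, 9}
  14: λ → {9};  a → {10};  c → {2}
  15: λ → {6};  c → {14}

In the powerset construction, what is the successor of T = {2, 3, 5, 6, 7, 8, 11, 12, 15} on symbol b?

2 on b → {4, 6, 13}.
No b-transition from 3, 5, 6, 7, 8, 11, 12, 15.
Union after reading b: {4, 6, 13}.
Now take the λ-closure:
From 6 via λ: add 3, 8.
From 3 via λ: add 12.
From 12 via λ: add 11.
From 11 via λ: add 5.
From 5 via λ: add 2.
No new states can be added; the closed set is {2, 3, 4, 5, 6, 8, 11, 12, 13}.

{2, 3, 4, 5, 6, 8, 11, 12, 13}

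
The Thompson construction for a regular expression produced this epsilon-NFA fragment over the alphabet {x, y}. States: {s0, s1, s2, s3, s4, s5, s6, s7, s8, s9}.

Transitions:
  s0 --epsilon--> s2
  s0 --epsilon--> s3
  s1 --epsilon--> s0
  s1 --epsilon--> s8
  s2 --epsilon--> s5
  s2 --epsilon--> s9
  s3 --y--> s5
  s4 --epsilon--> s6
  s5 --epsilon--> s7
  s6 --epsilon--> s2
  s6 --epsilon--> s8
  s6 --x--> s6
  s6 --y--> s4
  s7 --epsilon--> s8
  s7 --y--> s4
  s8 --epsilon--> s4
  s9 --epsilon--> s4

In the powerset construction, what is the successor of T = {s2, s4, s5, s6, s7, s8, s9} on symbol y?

{s2, s4, s5, s6, s7, s8, s9}

s6 on y → {s4}.
s7 on y → {s4}.
No y-transition from s2, s4, s5, s8, s9.
Union after reading y: {s4}.
Now take the epsilon-closure:
From s4 via epsilon: add s6.
From s6 via epsilon: add s2, s8.
From s2 via epsilon: add s5, s9.
From s5 via epsilon: add s7.
No new states can be added; the closed set is {s2, s4, s5, s6, s7, s8, s9}.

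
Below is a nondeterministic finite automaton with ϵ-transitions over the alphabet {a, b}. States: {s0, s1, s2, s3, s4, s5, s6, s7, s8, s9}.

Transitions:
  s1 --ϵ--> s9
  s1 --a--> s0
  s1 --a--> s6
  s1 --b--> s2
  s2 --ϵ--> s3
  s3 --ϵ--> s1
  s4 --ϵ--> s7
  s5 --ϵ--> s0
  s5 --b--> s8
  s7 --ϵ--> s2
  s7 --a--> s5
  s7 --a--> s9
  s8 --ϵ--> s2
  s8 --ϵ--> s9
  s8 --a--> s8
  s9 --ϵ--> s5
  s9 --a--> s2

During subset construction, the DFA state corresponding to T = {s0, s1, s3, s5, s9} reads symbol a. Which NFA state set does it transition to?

s1 on a → {s0, s6}.
s9 on a → {s2}.
No a-transition from s0, s3, s5.
Union after reading a: {s0, s2, s6}.
Now take the ϵ-closure:
From s2 via ϵ: add s3.
From s3 via ϵ: add s1.
From s1 via ϵ: add s9.
From s9 via ϵ: add s5.
No new states can be added; the closed set is {s0, s1, s2, s3, s5, s6, s9}.

{s0, s1, s2, s3, s5, s6, s9}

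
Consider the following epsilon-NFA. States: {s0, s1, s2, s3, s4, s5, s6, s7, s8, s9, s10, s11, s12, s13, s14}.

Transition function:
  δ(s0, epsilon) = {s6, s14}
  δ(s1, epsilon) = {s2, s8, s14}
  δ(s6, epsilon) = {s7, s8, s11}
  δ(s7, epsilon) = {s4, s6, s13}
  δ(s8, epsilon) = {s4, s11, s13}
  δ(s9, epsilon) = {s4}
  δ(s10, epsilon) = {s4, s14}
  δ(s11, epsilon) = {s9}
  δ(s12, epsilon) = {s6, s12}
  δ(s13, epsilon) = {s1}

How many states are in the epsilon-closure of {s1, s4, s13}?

8

Start with {s1, s4, s13}.
From s1 via epsilon: add s2, s8, s14.
From s8 via epsilon: add s11.
From s11 via epsilon: add s9.
epsilon-closure = {s1, s2, s4, s8, s9, s11, s13, s14}, which has 8 states.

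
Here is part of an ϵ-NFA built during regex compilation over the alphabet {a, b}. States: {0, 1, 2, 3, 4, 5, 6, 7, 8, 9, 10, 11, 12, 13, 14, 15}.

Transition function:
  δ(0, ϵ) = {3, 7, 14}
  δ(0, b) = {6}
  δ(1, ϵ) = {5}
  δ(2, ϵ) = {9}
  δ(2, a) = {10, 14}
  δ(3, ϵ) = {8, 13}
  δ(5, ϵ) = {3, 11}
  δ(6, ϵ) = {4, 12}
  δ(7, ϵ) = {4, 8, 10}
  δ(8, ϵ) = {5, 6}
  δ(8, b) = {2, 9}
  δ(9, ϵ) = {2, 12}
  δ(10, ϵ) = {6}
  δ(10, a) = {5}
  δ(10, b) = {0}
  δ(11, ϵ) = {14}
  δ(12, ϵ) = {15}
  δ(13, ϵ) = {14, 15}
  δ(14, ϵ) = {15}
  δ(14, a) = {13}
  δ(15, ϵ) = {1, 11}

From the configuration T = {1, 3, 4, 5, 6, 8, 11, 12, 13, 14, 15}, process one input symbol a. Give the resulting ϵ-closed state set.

14 on a → {13}.
No a-transition from 1, 3, 4, 5, 6, 8, 11, 12, 13, 15.
Union after reading a: {13}.
Now take the ϵ-closure:
From 13 via ϵ: add 14, 15.
From 15 via ϵ: add 1, 11.
From 1 via ϵ: add 5.
From 5 via ϵ: add 3.
From 3 via ϵ: add 8.
From 8 via ϵ: add 6.
From 6 via ϵ: add 4, 12.
No new states can be added; the closed set is {1, 3, 4, 5, 6, 8, 11, 12, 13, 14, 15}.

{1, 3, 4, 5, 6, 8, 11, 12, 13, 14, 15}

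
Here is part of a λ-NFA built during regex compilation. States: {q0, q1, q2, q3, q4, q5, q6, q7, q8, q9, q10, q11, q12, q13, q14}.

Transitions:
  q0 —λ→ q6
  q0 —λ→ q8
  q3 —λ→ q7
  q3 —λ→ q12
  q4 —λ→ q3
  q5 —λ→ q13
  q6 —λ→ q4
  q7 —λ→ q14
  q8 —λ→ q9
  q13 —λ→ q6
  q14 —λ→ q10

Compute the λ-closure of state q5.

Start with {q5}.
From q5 via λ: add q13.
From q13 via λ: add q6.
From q6 via λ: add q4.
From q4 via λ: add q3.
From q3 via λ: add q7, q12.
From q7 via λ: add q14.
From q14 via λ: add q10.
No new states can be added; the closed set is {q3, q4, q5, q6, q7, q10, q12, q13, q14}.

{q3, q4, q5, q6, q7, q10, q12, q13, q14}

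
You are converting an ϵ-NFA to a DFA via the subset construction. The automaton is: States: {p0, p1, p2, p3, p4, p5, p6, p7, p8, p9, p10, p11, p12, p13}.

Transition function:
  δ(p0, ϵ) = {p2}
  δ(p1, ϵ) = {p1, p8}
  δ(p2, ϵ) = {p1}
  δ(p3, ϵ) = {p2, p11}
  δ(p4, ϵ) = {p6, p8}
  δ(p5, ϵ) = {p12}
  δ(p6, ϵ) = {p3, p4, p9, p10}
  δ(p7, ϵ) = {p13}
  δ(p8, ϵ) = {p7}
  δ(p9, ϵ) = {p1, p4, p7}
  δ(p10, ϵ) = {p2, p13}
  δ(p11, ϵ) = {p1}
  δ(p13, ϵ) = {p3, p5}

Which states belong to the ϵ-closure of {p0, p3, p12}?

Start with {p0, p3, p12}.
From p0 via ϵ: add p2.
From p3 via ϵ: add p11.
From p2 via ϵ: add p1.
From p1 via ϵ: add p8.
From p8 via ϵ: add p7.
From p7 via ϵ: add p13.
From p13 via ϵ: add p5.
No new states can be added; the closed set is {p0, p1, p2, p3, p5, p7, p8, p11, p12, p13}.

{p0, p1, p2, p3, p5, p7, p8, p11, p12, p13}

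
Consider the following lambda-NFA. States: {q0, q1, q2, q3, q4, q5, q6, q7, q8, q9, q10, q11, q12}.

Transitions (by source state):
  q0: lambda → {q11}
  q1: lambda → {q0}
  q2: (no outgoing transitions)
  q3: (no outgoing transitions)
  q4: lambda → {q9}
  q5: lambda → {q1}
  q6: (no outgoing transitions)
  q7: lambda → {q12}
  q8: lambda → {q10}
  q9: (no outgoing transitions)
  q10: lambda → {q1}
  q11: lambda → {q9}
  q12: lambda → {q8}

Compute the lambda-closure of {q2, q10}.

Start with {q2, q10}.
From q10 via lambda: add q1.
From q1 via lambda: add q0.
From q0 via lambda: add q11.
From q11 via lambda: add q9.
No new states can be added; the closed set is {q0, q1, q2, q9, q10, q11}.

{q0, q1, q2, q9, q10, q11}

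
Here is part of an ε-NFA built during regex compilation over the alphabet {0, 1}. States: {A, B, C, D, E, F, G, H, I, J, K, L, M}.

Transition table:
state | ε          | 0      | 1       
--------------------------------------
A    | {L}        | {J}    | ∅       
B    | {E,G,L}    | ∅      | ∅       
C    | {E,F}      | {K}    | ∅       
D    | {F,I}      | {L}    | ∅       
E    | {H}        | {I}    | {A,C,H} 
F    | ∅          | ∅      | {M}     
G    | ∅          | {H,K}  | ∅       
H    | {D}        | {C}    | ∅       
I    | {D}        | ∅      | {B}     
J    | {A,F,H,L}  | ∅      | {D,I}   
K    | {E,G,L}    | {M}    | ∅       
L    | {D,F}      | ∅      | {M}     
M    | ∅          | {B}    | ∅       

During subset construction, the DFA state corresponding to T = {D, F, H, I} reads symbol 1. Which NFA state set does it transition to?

{B, D, E, F, G, H, I, L, M}

F on 1 → {M}.
I on 1 → {B}.
No 1-transition from D, H.
Union after reading 1: {B, M}.
Now take the ε-closure:
From B via ε: add E, G, L.
From E via ε: add H.
From L via ε: add D, F.
From D via ε: add I.
No new states can be added; the closed set is {B, D, E, F, G, H, I, L, M}.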